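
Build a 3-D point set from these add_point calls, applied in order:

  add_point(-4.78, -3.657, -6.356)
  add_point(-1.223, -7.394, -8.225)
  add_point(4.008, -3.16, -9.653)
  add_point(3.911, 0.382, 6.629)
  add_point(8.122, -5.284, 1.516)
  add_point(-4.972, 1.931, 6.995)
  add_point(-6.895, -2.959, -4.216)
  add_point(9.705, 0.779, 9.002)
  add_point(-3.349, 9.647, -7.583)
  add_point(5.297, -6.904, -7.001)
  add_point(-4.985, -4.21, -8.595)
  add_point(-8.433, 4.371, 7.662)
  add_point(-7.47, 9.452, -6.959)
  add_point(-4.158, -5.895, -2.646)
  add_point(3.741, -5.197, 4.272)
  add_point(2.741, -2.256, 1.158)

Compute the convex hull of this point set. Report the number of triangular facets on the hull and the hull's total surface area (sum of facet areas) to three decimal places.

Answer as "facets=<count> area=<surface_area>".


Points on the hull: [1, 2, 4, 5, 6, 7, 8, 9, 10, 11, 12, 13, 14] (13 of 16).

Area of each hull facet:
  f1: (p8, p7, p11) → 154.5433
  f2: (p2, p8, p7) → 146.5049
  f3: (p12, p8, p11) → 31.5796
  f4: (p5, p7, p11) → 18.2003
  f5: (p5, p14, p11) → 2.6577
  f6: (p5, p14, p7) → 56.0144
  f7: (p13, p14, p11) → 76.5877
  f8: (p13, p14, p1) → 33.0859
  f9: (p4, p2, p7) → 44.6240
  f10: (p4, p14, p7) → 24.2463
  f11: (p10, p13, p1) → 14.4616
  f12: (p10, p2, p1) → 16.7630
  f13: (p10, p2, p8) → 62.1862
  f14: (p10, p12, p8) → 28.8521
  f15: (p9, p14, p1) → 38.2069
  f16: (p9, p4, p14) → 22.9220
  f17: (p9, p2, p1) → 15.0718
  f18: (p9, p4, p2) → 19.2473
  f19: (p6, p12, p11) → 84.2728
  f20: (p6, p10, p12) → 31.3327
  f21: (p6, p13, p11) → 30.0529
  f22: (p6, p10, p13) → 10.5942
Σ area = 962.008

Euler characteristic 13−33+22 = 2 ✓

facets=22 area=962.008


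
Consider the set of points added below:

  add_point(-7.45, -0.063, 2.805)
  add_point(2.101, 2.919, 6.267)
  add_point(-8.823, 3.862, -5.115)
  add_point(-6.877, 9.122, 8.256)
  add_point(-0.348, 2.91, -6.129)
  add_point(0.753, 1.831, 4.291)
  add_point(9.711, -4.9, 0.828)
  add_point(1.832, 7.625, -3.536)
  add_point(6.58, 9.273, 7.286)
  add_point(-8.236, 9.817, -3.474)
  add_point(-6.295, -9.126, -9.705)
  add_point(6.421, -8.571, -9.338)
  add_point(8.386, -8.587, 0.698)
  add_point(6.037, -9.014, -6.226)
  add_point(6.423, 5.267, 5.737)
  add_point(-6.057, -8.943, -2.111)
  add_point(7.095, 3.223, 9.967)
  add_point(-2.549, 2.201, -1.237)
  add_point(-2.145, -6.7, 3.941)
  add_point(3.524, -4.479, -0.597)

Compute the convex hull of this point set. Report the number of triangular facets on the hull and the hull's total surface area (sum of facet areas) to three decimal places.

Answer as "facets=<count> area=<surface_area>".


facets=26 area=1249.258

Points on the hull: [0, 2, 3, 4, 6, 7, 8, 9, 10, 11, 12, 13, 15, 16, 18] (15 of 20).

Area of each hull facet:
  f1: (p3, p0, p2) → 47.6758
  f2: (p18, p3, p16) → 105.7625
  f3: (p18, p3, p0) → 37.8519
  f4: (p15, p18, p0) → 31.7150
  f5: (p15, p10, p2) → 49.9684
  f6: (p15, p0, p2) → 45.8095
  f7: (p12, p16, p6) → 20.2288
  f8: (p12, p18, p16) → 77.5071
  f9: (p12, p11, p6) → 19.9515
  f10: (p12, p15, p18) → 41.2869
  f11: (p8, p11, p6) → 71.9125
  f12: (p8, p7, p11) → 100.6918
  f13: (p8, p16, p6) → 39.4098
  f14: (p8, p3, p16) → 44.7460
  f15: (p4, p7, p11) → 31.8574
  f16: (p4, p11, p10) → 77.9499
  f17: (p13, p15, p10) → 46.4241
  f18: (p13, p12, p15) → 46.7828
  f19: (p13, p11, p10) → 20.0629
  f20: (p13, p12, p11) → 5.4652
  f21: (p9, p10, p2) → 12.2205
  f22: (p9, p4, p10) → 71.5694
  f23: (p9, p4, p7) → 29.3584
  f24: (p9, p3, p2) → 35.8256
  f25: (p9, p8, p3) → 79.7297
  f26: (p9, p8, p7) → 57.4945
Σ area = 1249.258

Euler characteristic 15−39+26 = 2 ✓


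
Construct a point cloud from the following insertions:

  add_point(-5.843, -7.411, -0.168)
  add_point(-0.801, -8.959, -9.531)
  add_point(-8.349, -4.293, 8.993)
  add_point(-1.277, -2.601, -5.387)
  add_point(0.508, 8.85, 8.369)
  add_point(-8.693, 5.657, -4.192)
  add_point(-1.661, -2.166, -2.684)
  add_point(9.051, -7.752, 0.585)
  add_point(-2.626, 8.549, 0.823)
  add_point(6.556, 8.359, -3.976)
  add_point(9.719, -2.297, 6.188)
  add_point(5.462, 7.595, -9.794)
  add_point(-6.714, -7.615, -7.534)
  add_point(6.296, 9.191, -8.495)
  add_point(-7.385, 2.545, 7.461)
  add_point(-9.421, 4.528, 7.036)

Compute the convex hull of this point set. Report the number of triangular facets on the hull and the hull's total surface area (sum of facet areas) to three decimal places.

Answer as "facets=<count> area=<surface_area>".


13 of the 16 inputs are extreme points: [0, 1, 2, 4, 5, 7, 8, 9, 10, 11, 12, 13, 15].

Triangle areas on the boundary:
  f1: (p4, p2, p15) → 48.0540
  f2: (p4, p2, p10) → 111.5350
  f3: (p7, p2, p10) → 72.0869
  f4: (p7, p13, p10) → 73.5723
  f5: (p9, p13, p10) → 20.6863
  f6: (p9, p4, p10) → 90.4194
  f7: (p9, p4, p13) → 16.6792
  f8: (p11, p5, p13) → 16.6056
  f9: (p11, p7, p1) → 119.0464
  f10: (p11, p7, p13) → 20.5640
  f11: (p12, p11, p1) → 55.9827
  f12: (p12, p11, p5) → 105.5863
  f13: (p12, p2, p15) → 77.0494
  f14: (p12, p5, p15) → 77.2628
  f15: (p8, p4, p13) → 48.4165
  f16: (p8, p5, p13) → 53.9603
  f17: (p8, p4, p15) → 39.2243
  f18: (p8, p5, p15) → 40.7055
  f19: (p0, p7, p1) → 72.4475
  f20: (p0, p7, p2) → 72.8755
  f21: (p0, p12, p1) → 23.1698
  f22: (p0, p12, p2) → 16.9893
Σ area = 1272.919

Euler: V−E+F = 13−33+22 = 2.

facets=22 area=1272.919


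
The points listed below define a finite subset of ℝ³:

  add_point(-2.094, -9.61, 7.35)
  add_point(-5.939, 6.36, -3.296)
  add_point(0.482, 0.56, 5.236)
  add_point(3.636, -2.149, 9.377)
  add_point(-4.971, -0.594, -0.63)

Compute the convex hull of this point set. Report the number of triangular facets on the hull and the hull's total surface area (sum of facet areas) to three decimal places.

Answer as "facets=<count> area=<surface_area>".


4 of the 5 inputs are extreme points: [0, 1, 3, 4].

Facet areas (half cross-product norm):
  f1: (p0, p3, p1) → 86.2808
  f2: (p4, p3, p1) → 44.3370
  f3: (p4, p0, p1) → 16.7087
  f4: (p4, p0, p3) → 56.9959
Σ area = 204.322

Check V−E+F: 4 − 6 + 4 = 2.

facets=4 area=204.322


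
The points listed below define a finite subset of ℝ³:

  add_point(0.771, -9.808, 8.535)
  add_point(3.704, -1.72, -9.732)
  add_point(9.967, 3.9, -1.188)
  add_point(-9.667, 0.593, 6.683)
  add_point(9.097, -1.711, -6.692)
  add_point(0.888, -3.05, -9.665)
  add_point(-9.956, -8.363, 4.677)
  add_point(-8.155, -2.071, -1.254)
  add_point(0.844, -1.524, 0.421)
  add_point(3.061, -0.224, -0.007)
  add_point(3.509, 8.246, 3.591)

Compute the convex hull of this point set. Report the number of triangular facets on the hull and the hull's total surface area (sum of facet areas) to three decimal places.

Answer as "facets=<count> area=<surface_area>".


facets=14 area=859.342

Extreme-point indices: [0, 1, 2, 3, 4, 5, 6, 7, 10] — 9 of 11 on the boundary.

Triangle areas on the boundary:
  f1: (p0, p10, p2) → 84.3785
  f2: (p5, p0, p6) → 104.3690
  f3: (p7, p5, p6) → 45.7476
  f4: (p7, p5, p10) → 97.2572
  f5: (p1, p10, p2) → 53.3452
  f6: (p1, p5, p10) → 25.2334
  f7: (p3, p7, p6) → 33.7450
  f8: (p3, p7, p10) → 65.0326
  f9: (p3, p0, p6) → 52.7469
  f10: (p3, p0, p10) → 112.4638
  f11: (p4, p5, p0) → 82.8593
  f12: (p4, p1, p5) → 6.0630
  f13: (p4, p0, p2) → 74.1027
  f14: (p4, p1, p2) → 21.9974
Σ area = 859.342

Check V−E+F: 9 − 21 + 14 = 2.


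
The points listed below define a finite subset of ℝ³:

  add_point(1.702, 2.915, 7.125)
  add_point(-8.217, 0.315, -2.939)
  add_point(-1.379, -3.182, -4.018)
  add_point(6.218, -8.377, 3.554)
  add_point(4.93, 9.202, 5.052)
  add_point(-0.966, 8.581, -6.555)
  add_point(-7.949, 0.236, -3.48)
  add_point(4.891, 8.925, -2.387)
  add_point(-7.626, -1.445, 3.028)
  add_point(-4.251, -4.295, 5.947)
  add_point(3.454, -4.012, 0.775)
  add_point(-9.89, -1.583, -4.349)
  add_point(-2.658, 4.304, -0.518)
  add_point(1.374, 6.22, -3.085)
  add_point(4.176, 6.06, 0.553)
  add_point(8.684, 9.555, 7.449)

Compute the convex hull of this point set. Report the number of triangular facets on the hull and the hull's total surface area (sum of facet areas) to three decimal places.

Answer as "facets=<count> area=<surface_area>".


facets=18 area=750.934

Extreme-point indices: [0, 1, 2, 3, 4, 5, 7, 8, 9, 11, 15] — 11 of 16 on the boundary.

Area of each hull facet:
  f1: (p9, p3, p11) → 65.3690
  f2: (p4, p5, p15) → 14.7782
  f3: (p2, p3, p11) → 35.2548
  f4: (p2, p5, p11) → 51.5457
  f5: (p7, p3, p15) → 93.2164
  f6: (p7, p5, p15) → 20.9375
  f7: (p7, p2, p3) → 81.8124
  f8: (p7, p2, p5) → 43.2785
  f9: (p0, p3, p15) → 56.8818
  f10: (p0, p9, p3) → 52.0039
  f11: (p0, p4, p15) → 15.7725
  f12: (p8, p0, p4) → 32.6253
  f13: (p8, p9, p11) → 14.5040
  f14: (p8, p0, p9) → 24.9037
  f15: (p8, p4, p5) → 94.7218
  f16: (p1, p5, p11) → 12.3263
  f17: (p1, p8, p11) → 8.5276
  f18: (p1, p8, p5) → 32.4746
Σ area = 750.934

Check V−E+F: 11 − 27 + 18 = 2.


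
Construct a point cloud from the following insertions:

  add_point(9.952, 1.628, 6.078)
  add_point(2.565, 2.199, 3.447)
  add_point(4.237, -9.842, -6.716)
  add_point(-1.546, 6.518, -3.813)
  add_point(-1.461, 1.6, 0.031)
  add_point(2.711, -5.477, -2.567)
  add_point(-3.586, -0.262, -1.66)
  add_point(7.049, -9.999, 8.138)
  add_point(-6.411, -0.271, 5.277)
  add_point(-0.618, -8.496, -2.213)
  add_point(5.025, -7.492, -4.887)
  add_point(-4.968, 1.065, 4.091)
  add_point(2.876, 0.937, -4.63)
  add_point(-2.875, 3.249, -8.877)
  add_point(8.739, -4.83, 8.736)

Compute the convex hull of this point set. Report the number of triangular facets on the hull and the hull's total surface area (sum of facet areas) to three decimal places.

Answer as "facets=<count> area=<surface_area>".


facets=18 area=758.421

Points on the hull: [0, 2, 3, 7, 8, 9, 10, 11, 12, 13, 14] (11 of 15).

Area of each hull facet:
  f1: (p14, p0, p8) → 56.4948
  f2: (p14, p7, p8) → 44.2536
  f3: (p14, p2, p0) → 59.7200
  f4: (p14, p2, p7) → 40.8573
  f5: (p3, p13, p8) → 37.0932
  f6: (p9, p13, p8) → 80.4916
  f7: (p9, p2, p13) → 46.2286
  f8: (p9, p7, p8) → 80.6636
  f9: (p9, p2, p7) → 43.6608
  f10: (p12, p2, p13) → 39.8091
  f11: (p12, p3, p0) → 45.1040
  f12: (p12, p3, p13) → 20.5219
  f13: (p11, p0, p8) → 14.1373
  f14: (p11, p3, p8) → 4.5165
  f15: (p11, p3, p0) → 74.3303
  f16: (p10, p2, p0) → 5.0499
  f17: (p10, p12, p0) → 55.8293
  f18: (p10, p12, p2) → 9.6593
Σ area = 758.421

Check V−E+F: 11 − 27 + 18 = 2.


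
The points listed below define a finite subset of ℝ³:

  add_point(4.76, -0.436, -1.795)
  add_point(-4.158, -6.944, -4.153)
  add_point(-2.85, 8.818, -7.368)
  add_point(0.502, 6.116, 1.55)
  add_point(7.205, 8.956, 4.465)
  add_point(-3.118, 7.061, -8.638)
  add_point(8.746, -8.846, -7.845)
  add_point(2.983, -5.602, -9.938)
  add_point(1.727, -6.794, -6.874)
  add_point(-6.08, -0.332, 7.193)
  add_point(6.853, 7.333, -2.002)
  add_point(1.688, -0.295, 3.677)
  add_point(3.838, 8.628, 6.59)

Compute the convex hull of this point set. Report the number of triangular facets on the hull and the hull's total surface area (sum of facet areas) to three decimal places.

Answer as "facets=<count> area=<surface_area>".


10 of the 13 inputs are extreme points: [1, 2, 4, 5, 6, 7, 9, 10, 11, 12].

Per-facet area ½‖(b−a)×(c−a)‖:
  f1: (p11, p6, p9) → 48.8904
  f2: (p11, p4, p6) → 82.7625
  f3: (p1, p6, p9) → 80.7548
  f4: (p1, p7, p6) → 29.7526
  f5: (p10, p4, p6) → 48.3067
  f6: (p10, p2, p4) → 32.8027
  f7: (p12, p11, p9) → 40.9137
  f8: (p12, p11, p4) → 19.1319
  f9: (p12, p2, p9) → 99.6617
  f10: (p12, p2, p4) → 30.7081
  f11: (p5, p1, p7) → 63.2975
  f12: (p5, p7, p6) → 32.3379
  f13: (p5, p2, p9) → 19.0959
  f14: (p5, p1, p9) → 95.7932
  f15: (p5, p10, p6) → 102.9501
  f16: (p5, p10, p2) → 11.7351
Σ area = 838.895

Euler: V−E+F = 10−24+16 = 2.

facets=16 area=838.895


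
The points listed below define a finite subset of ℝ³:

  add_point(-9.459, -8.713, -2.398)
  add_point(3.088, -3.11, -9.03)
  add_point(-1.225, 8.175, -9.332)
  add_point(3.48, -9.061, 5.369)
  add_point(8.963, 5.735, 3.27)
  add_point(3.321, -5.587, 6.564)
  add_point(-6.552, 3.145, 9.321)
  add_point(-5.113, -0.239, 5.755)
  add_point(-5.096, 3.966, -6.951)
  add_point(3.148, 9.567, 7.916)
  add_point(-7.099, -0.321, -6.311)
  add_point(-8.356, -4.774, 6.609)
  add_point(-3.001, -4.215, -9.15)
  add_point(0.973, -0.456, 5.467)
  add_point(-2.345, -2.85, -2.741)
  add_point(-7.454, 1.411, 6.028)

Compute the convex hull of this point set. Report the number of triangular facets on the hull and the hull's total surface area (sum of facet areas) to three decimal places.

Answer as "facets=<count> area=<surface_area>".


facets=22 area=1074.881

Extreme-point indices: [0, 1, 2, 3, 4, 5, 6, 8, 9, 10, 11, 12, 15] — 13 of 16 on the boundary.

Triangle areas on the boundary:
  f1: (p1, p3, p0) → 101.4791
  f2: (p1, p3, p4) → 109.6168
  f3: (p11, p3, p0) → 62.1148
  f4: (p5, p3, p4) → 16.7355
  f5: (p5, p11, p3) → 21.3910
  f6: (p5, p11, p6) → 49.5872
  f7: (p2, p1, p4) → 91.5890
  f8: (p9, p2, p4) → 68.4119
  f9: (p9, p2, p6) → 103.6867
  f10: (p9, p5, p4) → 54.6646
  f11: (p9, p5, p6) → 75.8273
  f12: (p8, p2, p6) → 44.6609
  f13: (p8, p10, p2) → 5.6649
  f14: (p12, p2, p1) → 36.7557
  f15: (p12, p10, p2) → 34.0376
  f16: (p12, p1, p0) → 23.6049
  f17: (p12, p10, p0) → 29.6321
  f18: (p15, p8, p6) → 18.2916
  f19: (p15, p8, p10) → 29.7539
  f20: (p15, p10, p0) → 56.9886
  f21: (p15, p11, p0) → 29.3732
  f22: (p15, p11, p6) → 11.0137
Σ area = 1074.881

Euler characteristic 13−33+22 = 2 ✓


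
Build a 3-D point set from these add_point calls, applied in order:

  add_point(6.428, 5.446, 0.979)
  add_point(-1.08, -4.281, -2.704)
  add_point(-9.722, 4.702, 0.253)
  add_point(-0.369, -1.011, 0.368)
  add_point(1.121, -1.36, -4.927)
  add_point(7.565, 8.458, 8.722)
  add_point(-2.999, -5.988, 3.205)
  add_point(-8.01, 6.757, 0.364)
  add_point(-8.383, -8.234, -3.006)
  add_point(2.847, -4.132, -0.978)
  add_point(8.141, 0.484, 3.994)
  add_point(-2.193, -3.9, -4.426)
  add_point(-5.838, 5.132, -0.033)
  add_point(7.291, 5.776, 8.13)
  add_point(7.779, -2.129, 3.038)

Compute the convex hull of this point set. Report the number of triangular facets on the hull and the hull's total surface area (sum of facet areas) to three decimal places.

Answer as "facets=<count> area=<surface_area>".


facets=20 area=648.669

Points on the hull: [0, 2, 4, 5, 6, 7, 8, 9, 10, 11, 13, 14] (12 of 15).

Facet areas (half cross-product norm):
  f1: (p6, p8, p2) → 53.1046
  f2: (p11, p8, p2) → 46.8096
  f3: (p11, p4, p2) → 25.8294
  f4: (p7, p4, p2) → 17.8016
  f5: (p7, p0, p4) → 66.9687
  f6: (p14, p0, p10) → 7.0525
  f7: (p14, p0, p4) → 38.4068
  f8: (p5, p0, p10) → 24.8488
  f9: (p5, p7, p0) → 60.2267
  f10: (p5, p6, p2) → 116.7076
  f11: (p5, p7, p2) → 17.9813
  f12: (p9, p11, p4) → 10.6476
  f13: (p9, p14, p4) → 14.2598
  f14: (p9, p11, p8) → 19.7974
  f15: (p9, p6, p8) → 31.2596
  f16: (p9, p14, p6) → 23.4665
  f17: (p13, p14, p10) → 3.7246
  f18: (p13, p5, p10) → 4.4707
  f19: (p13, p14, p6) → 52.5031
  f20: (p13, p5, p6) → 12.8023
Σ area = 648.669

Euler: V−E+F = 12−30+20 = 2.


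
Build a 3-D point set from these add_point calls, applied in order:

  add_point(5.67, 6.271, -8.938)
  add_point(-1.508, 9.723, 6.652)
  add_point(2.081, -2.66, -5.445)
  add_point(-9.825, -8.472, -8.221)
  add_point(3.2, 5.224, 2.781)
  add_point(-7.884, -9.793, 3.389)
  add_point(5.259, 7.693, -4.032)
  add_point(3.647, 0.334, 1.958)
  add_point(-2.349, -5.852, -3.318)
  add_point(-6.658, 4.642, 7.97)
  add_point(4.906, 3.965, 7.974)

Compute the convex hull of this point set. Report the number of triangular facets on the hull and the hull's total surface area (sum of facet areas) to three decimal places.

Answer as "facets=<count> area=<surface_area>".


Extreme-point indices: [0, 1, 2, 3, 5, 6, 7, 8, 9, 10] — 10 of 11 on the boundary.

Triangle areas on the boundary:
  f1: (p1, p0, p3) → 183.8800
  f2: (p9, p1, p3) → 71.1044
  f3: (p9, p10, p1) → 32.0465
  f4: (p2, p0, p3) → 54.7645
  f5: (p6, p1, p0) → 15.2849
  f6: (p6, p10, p0) → 17.7825
  f7: (p6, p10, p1) → 51.9545
  f8: (p5, p9, p3) → 88.1170
  f9: (p5, p9, p10) → 87.9744
  f10: (p7, p10, p0) → 39.8038
  f11: (p7, p2, p0) → 41.5350
  f12: (p7, p5, p10) → 50.7081
  f13: (p7, p5, p2) → 59.8003
  f14: (p8, p2, p3) → 22.4502
  f15: (p8, p5, p3) → 43.4662
  f16: (p8, p5, p2) → 11.0853
Σ area = 871.758

Euler characteristic 10−24+16 = 2 ✓

facets=16 area=871.758


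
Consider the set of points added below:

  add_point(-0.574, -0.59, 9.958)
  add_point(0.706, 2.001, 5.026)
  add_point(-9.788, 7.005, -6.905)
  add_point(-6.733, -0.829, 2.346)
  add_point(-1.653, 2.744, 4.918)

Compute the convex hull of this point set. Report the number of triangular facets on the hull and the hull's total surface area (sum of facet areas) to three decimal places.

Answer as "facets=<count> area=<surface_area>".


facets=6 area=159.286

Points on the hull: [0, 1, 2, 3, 4] (5 of 5).

Per-facet area ½‖(b−a)×(c−a)‖:
  f1: (p3, p1, p2) → 50.9418
  f2: (p0, p3, p2) → 42.8976
  f3: (p0, p3, p1) → 23.9345
  f4: (p4, p1, p2) → 14.2741
  f5: (p4, p0, p2) → 20.1679
  f6: (p4, p0, p1) → 7.0701
Σ area = 159.286

Euler characteristic 5−9+6 = 2 ✓


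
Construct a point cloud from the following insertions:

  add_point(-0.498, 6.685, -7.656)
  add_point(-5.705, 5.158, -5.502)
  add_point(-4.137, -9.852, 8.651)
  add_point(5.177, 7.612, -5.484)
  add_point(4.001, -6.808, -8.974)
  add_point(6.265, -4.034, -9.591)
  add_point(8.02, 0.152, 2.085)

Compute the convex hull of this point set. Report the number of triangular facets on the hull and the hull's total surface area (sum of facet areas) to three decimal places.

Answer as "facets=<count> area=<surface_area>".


facets=10 area=655.472

7 of the 7 inputs are extreme points: [0, 1, 2, 3, 4, 5, 6].

Triangle areas on the boundary:
  f1: (p2, p6, p1) → 136.3570
  f2: (p3, p6, p1) → 61.0272
  f3: (p3, p5, p6) → 61.5049
  f4: (p4, p2, p1) → 146.2482
  f5: (p4, p2, p6) → 114.3234
  f6: (p4, p5, p6) → 22.3690
  f7: (p0, p3, p1) → 12.2147
  f8: (p0, p3, p5) → 37.4935
  f9: (p0, p4, p1) → 41.6007
  f10: (p0, p4, p5) → 22.3329
Σ area = 655.472

Euler characteristic 7−15+10 = 2 ✓


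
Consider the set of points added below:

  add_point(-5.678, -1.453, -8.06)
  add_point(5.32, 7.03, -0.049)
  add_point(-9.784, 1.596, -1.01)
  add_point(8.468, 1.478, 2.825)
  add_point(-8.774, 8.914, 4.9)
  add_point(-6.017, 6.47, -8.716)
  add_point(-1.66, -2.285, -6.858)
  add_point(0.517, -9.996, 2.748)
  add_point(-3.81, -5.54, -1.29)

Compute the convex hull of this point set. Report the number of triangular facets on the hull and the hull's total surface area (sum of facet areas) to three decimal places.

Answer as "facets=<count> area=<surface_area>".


Hull vertices (9/9): indices [0, 1, 2, 3, 4, 5, 6, 7, 8].

Area of each hull facet:
  f1: (p4, p7, p2) → 70.8187
  f2: (p4, p7, p3) → 129.3109
  f3: (p4, p5, p2) → 46.5677
  f4: (p0, p5, p2) → 33.0358
  f5: (p1, p4, p3) → 48.6248
  f6: (p1, p4, p5) → 90.5758
  f7: (p8, p7, p2) → 19.7721
  f8: (p8, p0, p2) → 32.5845
  f9: (p8, p0, p7) → 13.6695
  f10: (p6, p7, p3) → 79.8956
  f11: (p6, p0, p7) → 23.1688
  f12: (p6, p1, p3) → 46.9207
  f13: (p6, p0, p5) → 16.4403
  f14: (p6, p1, p5) → 64.2990
Σ area = 715.684

Euler characteristic 9−21+14 = 2 ✓

facets=14 area=715.684


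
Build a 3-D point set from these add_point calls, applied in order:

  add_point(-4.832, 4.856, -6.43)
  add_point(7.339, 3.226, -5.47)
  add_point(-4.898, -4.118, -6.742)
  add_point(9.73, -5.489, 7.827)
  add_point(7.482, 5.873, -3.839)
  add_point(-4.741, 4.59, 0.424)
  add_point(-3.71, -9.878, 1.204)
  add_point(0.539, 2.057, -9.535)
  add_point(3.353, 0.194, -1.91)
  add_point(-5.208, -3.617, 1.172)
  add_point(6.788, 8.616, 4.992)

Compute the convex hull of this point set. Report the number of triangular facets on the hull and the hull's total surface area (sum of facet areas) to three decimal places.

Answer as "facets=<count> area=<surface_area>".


Hull vertices (10/11): indices [0, 1, 2, 3, 4, 5, 6, 7, 9, 10].

Facet areas (half cross-product norm):
  f1: (p10, p3, p9) → 112.3230
  f2: (p6, p3, p9) → 50.1294
  f3: (p1, p6, p3) → 118.6286
  f4: (p5, p10, p9) → 50.8833
  f5: (p5, p0, p9) → 28.0769
  f6: (p5, p0, p10) → 41.8938
  f7: (p2, p0, p7) → 27.7176
  f8: (p2, p1, p7) → 30.6722
  f9: (p2, p1, p6) → 70.2699
  f10: (p2, p0, p9) → 35.4613
  f11: (p2, p6, p9) → 25.4899
  f12: (p4, p10, p3) → 67.6338
  f13: (p4, p1, p3) → 25.0143
  f14: (p4, p0, p10) → 57.9059
  f15: (p4, p0, p7) → 32.9046
  f16: (p4, p1, p7) → 11.2564
Σ area = 786.261

Check V−E+F: 10 − 24 + 16 = 2.

facets=16 area=786.261


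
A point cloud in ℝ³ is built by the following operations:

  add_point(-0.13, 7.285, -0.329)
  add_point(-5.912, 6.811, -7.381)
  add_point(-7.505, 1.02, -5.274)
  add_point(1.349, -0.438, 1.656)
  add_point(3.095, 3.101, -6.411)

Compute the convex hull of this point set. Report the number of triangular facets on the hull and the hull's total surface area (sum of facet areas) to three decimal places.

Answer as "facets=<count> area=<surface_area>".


facets=6 area=211.739

Extreme-point indices: [0, 1, 2, 3, 4] — 5 of 5 on the boundary.

Per-facet area ½‖(b−a)×(c−a)‖:
  f1: (p1, p4, p2) → 30.8144
  f2: (p0, p1, p2) → 29.0250
  f3: (p0, p1, p4) → 34.3648
  f4: (p3, p4, p2) → 45.5170
  f5: (p3, p0, p2) → 41.8395
  f6: (p3, p0, p4) → 30.1784
Σ area = 211.739

Check V−E+F: 5 − 9 + 6 = 2.


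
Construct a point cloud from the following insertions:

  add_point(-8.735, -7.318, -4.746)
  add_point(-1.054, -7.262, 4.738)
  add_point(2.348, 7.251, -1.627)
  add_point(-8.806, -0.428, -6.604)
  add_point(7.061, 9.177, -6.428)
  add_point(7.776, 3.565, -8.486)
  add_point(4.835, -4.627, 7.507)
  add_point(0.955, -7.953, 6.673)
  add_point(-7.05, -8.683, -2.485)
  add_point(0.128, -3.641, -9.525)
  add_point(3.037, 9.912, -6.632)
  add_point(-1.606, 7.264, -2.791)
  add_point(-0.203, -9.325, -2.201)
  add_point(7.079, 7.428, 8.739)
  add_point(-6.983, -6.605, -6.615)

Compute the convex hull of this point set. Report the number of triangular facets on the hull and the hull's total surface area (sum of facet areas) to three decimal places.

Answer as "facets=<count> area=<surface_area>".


Points on the hull: [0, 1, 3, 4, 5, 6, 7, 8, 9, 10, 11, 12, 13, 14] (14 of 15).

Triangle areas on the boundary:
  f1: (p9, p12, p5) → 45.5738
  f2: (p9, p10, p3) → 69.1174
  f3: (p9, p10, p5) → 42.5691
  f4: (p11, p13, p3) → 60.3153
  f5: (p11, p10, p3) → 31.2493
  f6: (p11, p10, p13) → 47.4759
  f7: (p4, p13, p5) → 44.6944
  f8: (p4, p10, p5) → 11.8806
  f9: (p4, p10, p13) → 31.1859
  f10: (p1, p13, p3) → 132.3671
  f11: (p1, p7, p13) → 23.8031
  f12: (p1, p0, p3) → 42.6310
  f13: (p6, p13, p5) → 103.7017
  f14: (p6, p7, p13) → 19.9324
  f15: (p6, p12, p5) → 95.6327
  f16: (p6, p7, p12) → 21.9488
  f17: (p14, p9, p12) → 32.3847
  f18: (p14, p9, p3) → 26.3858
  f19: (p14, p0, p3) → 8.5423
  f20: (p8, p7, p12) → 30.7887
  f21: (p8, p14, p12) → 15.8796
  f22: (p8, p14, p0) → 4.0109
  f23: (p8, p1, p7) → 5.4165
  f24: (p8, p1, p0) → 8.4368
Σ area = 955.924

Euler: V−E+F = 14−36+24 = 2.

facets=24 area=955.924


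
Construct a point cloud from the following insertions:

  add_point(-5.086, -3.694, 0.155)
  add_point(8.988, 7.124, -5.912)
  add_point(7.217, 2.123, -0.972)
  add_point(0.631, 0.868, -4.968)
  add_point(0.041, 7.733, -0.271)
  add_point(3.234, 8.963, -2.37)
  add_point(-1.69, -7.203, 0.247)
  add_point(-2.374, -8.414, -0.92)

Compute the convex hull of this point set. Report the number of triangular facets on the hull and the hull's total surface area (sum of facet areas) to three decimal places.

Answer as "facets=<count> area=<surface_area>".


Extreme-point indices: [0, 1, 2, 3, 4, 5, 6, 7] — 8 of 8 on the boundary.

Area of each hull facet:
  f1: (p6, p7, p0) → 4.3394
  f2: (p4, p6, p0) → 28.4154
  f3: (p3, p7, p0) → 24.7733
  f4: (p3, p7, p1) → 34.2374
  f5: (p3, p4, p0) → 37.1819
  f6: (p2, p4, p6) → 58.8406
  f7: (p2, p7, p1) → 38.0042
  f8: (p2, p6, p7) → 8.6351
  f9: (p5, p3, p1) → 30.7957
  f10: (p5, p3, p4) → 16.6557
  f11: (p5, p2, p1) → 23.6376
  f12: (p5, p2, p4) → 16.1179
Σ area = 321.634

Check V−E+F: 8 − 18 + 12 = 2.

facets=12 area=321.634


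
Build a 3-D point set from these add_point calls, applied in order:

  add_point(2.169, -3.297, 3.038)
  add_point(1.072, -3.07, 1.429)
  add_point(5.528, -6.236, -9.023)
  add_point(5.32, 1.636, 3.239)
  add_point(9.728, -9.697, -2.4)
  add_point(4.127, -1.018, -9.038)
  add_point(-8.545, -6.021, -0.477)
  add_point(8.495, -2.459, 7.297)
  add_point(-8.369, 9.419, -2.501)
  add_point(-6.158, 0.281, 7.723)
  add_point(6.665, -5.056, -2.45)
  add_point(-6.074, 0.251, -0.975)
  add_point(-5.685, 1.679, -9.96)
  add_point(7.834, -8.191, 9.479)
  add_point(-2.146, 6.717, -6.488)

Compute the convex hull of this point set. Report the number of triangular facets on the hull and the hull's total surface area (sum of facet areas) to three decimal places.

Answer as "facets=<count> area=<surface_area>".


facets=18 area=1026.563

Extreme-point indices: [2, 3, 4, 5, 6, 7, 8, 9, 12, 13, 14] — 11 of 15 on the boundary.

Area of each hull facet:
  f1: (p13, p4, p6) → 109.1263
  f2: (p12, p8, p6) → 68.8591
  f3: (p9, p8, p6) → 72.0057
  f4: (p9, p13, p6) → 87.2589
  f5: (p7, p13, p4) → 36.2247
  f6: (p7, p9, p13) → 45.9272
  f7: (p7, p9, p8) → 100.1101
  f8: (p7, p3, p8) → 24.7031
  f9: (p14, p12, p8) → 27.6776
  f10: (p14, p3, p8) → 51.1145
  f11: (p2, p4, p6) → 70.5563
  f12: (p2, p12, p6) → 84.2058
  f13: (p5, p14, p3) → 60.9443
  f14: (p5, p2, p4) → 19.7922
  f15: (p5, p14, p12) → 33.9982
  f16: (p5, p2, p12) → 23.8368
  f17: (p5, p7, p4) → 74.6236
  f18: (p5, p7, p3) → 35.5985
Σ area = 1026.563

Euler: V−E+F = 11−27+18 = 2.


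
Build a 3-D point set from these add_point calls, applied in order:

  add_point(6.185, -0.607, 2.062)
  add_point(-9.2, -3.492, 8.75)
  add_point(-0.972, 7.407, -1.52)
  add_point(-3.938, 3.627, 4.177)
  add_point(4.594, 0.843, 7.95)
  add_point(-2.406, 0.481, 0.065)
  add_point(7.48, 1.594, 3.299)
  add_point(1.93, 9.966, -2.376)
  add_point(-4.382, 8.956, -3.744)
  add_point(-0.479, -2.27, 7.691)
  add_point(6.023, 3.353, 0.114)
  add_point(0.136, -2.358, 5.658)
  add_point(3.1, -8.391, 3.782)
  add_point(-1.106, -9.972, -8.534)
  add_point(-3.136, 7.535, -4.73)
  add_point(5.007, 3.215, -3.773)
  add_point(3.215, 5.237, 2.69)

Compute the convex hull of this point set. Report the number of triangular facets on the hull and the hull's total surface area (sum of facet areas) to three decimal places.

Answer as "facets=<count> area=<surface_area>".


facets=22 area=812.443

Extreme-point indices: [0, 1, 3, 4, 6, 7, 8, 9, 10, 12, 13, 14, 15] — 13 of 17 on the boundary.

Per-facet area ½‖(b−a)×(c−a)‖:
  f1: (p12, p13, p1) → 92.2958
  f2: (p4, p7, p6) → 30.7616
  f3: (p4, p12, p6) → 27.9952
  f4: (p8, p13, p1) → 162.3411
  f5: (p15, p13, p6) → 56.9950
  f6: (p0, p13, p6) → 6.6190
  f7: (p0, p12, p6) → 7.5382
  f8: (p0, p12, p13) → 55.9942
  f9: (p3, p4, p1) → 48.3446
  f10: (p3, p4, p7) → 52.6382
  f11: (p3, p8, p1) → 31.2629
  f12: (p3, p8, p7) → 30.9635
  f13: (p9, p12, p1) → 33.0926
  f14: (p9, p4, p1) → 11.2934
  f15: (p9, p4, p12) → 24.0995
  f16: (p10, p7, p6) → 9.6534
  f17: (p10, p15, p6) → 3.9622
  f18: (p10, p15, p7) → 15.0879
  f19: (p14, p8, p13) → 11.2515
  f20: (p14, p15, p13) → 70.8604
  f21: (p14, p8, p7) → 6.4877
  f22: (p14, p15, p7) → 22.9047
Σ area = 812.443

Euler characteristic 13−33+22 = 2 ✓


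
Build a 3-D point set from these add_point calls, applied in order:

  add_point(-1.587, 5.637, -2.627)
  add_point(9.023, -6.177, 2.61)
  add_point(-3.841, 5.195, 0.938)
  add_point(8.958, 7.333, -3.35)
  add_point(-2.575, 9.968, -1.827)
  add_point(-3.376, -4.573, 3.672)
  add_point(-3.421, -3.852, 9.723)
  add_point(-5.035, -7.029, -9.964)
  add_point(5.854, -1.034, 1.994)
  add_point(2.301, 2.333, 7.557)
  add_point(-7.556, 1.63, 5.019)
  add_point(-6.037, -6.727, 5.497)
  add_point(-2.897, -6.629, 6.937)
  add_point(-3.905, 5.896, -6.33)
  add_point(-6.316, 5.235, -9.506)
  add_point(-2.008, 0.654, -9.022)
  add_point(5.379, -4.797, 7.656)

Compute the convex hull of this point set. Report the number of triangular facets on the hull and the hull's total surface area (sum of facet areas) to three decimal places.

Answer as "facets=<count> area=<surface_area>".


facets=20 area=1007.269

Extreme-point indices: [1, 3, 4, 6, 7, 9, 10, 11, 12, 14, 15, 16] — 12 of 17 on the boundary.

Facet areas (half cross-product norm):
  f1: (p11, p7, p10) → 65.8955
  f2: (p9, p4, p10) → 57.6321
  f3: (p14, p4, p10) → 57.9543
  f4: (p14, p7, p10) → 90.8864
  f5: (p12, p7, p1) → 105.4768
  f6: (p12, p11, p7) → 25.0065
  f7: (p3, p9, p4) → 71.3320
  f8: (p3, p14, p4) → 57.4618
  f9: (p3, p7, p1) → 135.6320
  f10: (p16, p12, p1) → 24.3168
  f11: (p16, p3, p1) → 46.7366
  f12: (p16, p3, p9) → 52.6625
  f13: (p15, p14, p7) → 23.8589
  f14: (p15, p3, p7) → 37.2070
  f15: (p15, p3, p14) → 43.1907
  f16: (p6, p16, p9) → 31.0345
  f17: (p6, p16, p12) → 16.8228
  f18: (p6, p9, p10) → 34.7343
  f19: (p6, p11, p10) → 22.6986
  f20: (p6, p12, p11) → 6.7289
Σ area = 1007.269

Euler: V−E+F = 12−30+20 = 2.


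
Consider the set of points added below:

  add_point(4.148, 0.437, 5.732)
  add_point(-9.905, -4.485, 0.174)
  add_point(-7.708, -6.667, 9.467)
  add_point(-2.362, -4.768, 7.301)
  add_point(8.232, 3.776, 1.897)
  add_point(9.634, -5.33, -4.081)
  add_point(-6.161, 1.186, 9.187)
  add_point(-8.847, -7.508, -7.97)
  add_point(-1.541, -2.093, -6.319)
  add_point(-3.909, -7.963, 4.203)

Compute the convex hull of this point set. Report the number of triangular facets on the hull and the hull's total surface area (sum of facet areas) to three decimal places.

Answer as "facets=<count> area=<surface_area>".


facets=16 area=733.307

Points on the hull: [0, 1, 2, 3, 4, 5, 6, 7, 8, 9] (10 of 10).

Facet areas (half cross-product norm):
  f1: (p6, p2, p1) → 38.3642
  f2: (p8, p4, p5) → 63.0918
  f3: (p8, p6, p1) → 60.8847
  f4: (p8, p6, p4) → 104.2997
  f5: (p9, p2, p5) → 27.1561
  f6: (p3, p2, p5) → 24.5036
  f7: (p7, p8, p5) → 42.9902
  f8: (p7, p9, p5) → 104.2911
  f9: (p7, p8, p1) → 38.9049
  f10: (p7, p2, p1) → 26.8832
  f11: (p7, p9, p2) → 37.3178
  f12: (p0, p6, p2) → 43.2913
  f13: (p0, p3, p2) → 9.2270
  f14: (p0, p6, p4) → 23.7636
  f15: (p0, p4, p5) → 35.8036
  f16: (p0, p3, p5) → 52.5340
Σ area = 733.307

Check V−E+F: 10 − 24 + 16 = 2.


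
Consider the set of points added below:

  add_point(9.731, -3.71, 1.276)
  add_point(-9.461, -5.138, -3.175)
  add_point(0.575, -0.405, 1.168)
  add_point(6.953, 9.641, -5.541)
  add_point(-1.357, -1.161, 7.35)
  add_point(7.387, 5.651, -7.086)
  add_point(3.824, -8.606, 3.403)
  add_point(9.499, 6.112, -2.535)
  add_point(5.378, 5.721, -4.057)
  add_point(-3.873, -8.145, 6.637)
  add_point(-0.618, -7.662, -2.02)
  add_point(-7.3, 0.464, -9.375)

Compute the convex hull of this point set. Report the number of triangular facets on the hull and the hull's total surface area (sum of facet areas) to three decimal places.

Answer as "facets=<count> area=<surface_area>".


facets=16 area=794.542

10 of the 12 inputs are extreme points: [0, 1, 3, 4, 5, 6, 7, 9, 10, 11].

Area of each hull facet:
  f1: (p9, p4, p1) → 43.5713
  f2: (p11, p4, p1) → 58.4680
  f3: (p11, p4, p3) → 139.6674
  f4: (p7, p4, p0) → 67.9180
  f5: (p7, p4, p3) → 41.0483
  f6: (p6, p4, p0) → 39.3572
  f7: (p6, p9, p4) → 30.4005
  f8: (p5, p11, p3) → 32.6543
  f9: (p5, p7, p0) → 25.6997
  f10: (p5, p7, p3) → 10.0776
  f11: (p10, p6, p0) → 27.7025
  f12: (p10, p5, p0) → 73.4174
  f13: (p10, p5, p11) → 94.2563
  f14: (p10, p11, p1) → 39.9823
  f15: (p10, p9, p1) → 42.0105
  f16: (p10, p6, p9) → 28.3107
Σ area = 794.542

Euler characteristic 10−24+16 = 2 ✓


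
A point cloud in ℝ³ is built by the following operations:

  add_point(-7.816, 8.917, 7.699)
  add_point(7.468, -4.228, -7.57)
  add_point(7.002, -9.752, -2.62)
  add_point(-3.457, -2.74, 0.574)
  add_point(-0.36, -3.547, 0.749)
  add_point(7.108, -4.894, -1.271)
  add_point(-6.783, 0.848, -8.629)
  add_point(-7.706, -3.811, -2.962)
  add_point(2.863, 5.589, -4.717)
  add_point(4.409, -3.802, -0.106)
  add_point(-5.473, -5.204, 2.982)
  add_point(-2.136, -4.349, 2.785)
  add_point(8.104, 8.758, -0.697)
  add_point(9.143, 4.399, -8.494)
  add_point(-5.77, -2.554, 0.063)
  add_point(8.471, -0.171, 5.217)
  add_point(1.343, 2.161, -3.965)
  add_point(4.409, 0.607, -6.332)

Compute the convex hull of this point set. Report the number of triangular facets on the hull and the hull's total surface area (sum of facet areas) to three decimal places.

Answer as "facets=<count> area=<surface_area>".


facets=16 area=993.965

Extreme-point indices: [0, 1, 2, 6, 7, 8, 10, 12, 13, 15] — 10 of 18 on the boundary.

Per-facet area ½‖(b−a)×(c−a)‖:
  f1: (p15, p2, p13) → 84.5501
  f2: (p8, p6, p0) → 93.5971
  f3: (p8, p6, p13) → 37.4112
  f4: (p10, p15, p0) → 110.2922
  f5: (p10, p15, p2) → 82.8970
  f6: (p1, p2, p13) → 19.3836
  f7: (p1, p6, p13) → 66.1834
  f8: (p1, p6, p2) → 54.7561
  f9: (p12, p15, p0) → 94.0825
  f10: (p12, p15, p13) → 48.0649
  f11: (p12, p8, p0) → 61.1734
  f12: (p12, p8, p13) → 26.2846
  f13: (p7, p6, p2) → 58.1075
  f14: (p7, p10, p2) → 46.8397
  f15: (p7, p6, p0) → 61.3806
  f16: (p7, p10, p0) → 48.9610
Σ area = 993.965

Euler: V−E+F = 10−24+16 = 2.


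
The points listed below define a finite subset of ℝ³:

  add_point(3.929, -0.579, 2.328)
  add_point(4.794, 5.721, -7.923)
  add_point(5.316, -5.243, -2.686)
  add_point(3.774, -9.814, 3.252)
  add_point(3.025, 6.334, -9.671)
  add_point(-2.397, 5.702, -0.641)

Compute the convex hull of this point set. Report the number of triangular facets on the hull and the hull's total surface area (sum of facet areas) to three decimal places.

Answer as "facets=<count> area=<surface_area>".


facets=8 area=287.787

Extreme-point indices: [0, 1, 2, 3, 4, 5] — 6 of 6 on the boundary.

Per-facet area ½‖(b−a)×(c−a)‖:
  f1: (p3, p4, p5) → 90.2764
  f2: (p3, p4, p2) → 26.2287
  f3: (p0, p3, p5) → 31.7594
  f4: (p0, p3, p2) → 26.1970
  f5: (p1, p4, p2) → 13.1166
  f6: (p1, p0, p2) → 40.5122
  f7: (p1, p4, p5) → 13.1068
  f8: (p1, p0, p5) → 46.5904
Σ area = 287.787

Euler: V−E+F = 6−12+8 = 2.


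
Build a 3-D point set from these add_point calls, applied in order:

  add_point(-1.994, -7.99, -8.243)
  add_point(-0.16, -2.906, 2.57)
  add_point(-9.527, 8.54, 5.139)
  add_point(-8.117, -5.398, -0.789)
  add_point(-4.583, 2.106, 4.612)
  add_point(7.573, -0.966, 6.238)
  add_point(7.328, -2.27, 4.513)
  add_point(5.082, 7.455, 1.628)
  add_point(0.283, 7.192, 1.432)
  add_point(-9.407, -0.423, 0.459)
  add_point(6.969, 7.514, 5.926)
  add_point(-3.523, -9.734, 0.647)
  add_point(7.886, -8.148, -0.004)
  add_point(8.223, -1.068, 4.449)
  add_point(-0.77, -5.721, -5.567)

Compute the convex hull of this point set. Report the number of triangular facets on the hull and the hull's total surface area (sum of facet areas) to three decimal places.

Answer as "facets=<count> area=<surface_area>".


facets=20 area=808.690

Extreme-point indices: [0, 2, 3, 4, 5, 7, 8, 9, 10, 11, 12, 13] — 12 of 15 on the boundary.

Area of each hull facet:
  f1: (p3, p11, p2) → 39.6884
  f2: (p3, p0, p11) → 29.0068
  f3: (p12, p0, p11) → 51.3801
  f4: (p12, p5, p13) → 6.7613
  f5: (p12, p5, p11) → 54.8878
  f6: (p12, p7, p0) → 102.1753
  f7: (p8, p0, p2) → 94.4149
  f8: (p8, p7, p2) → 10.8510
  f9: (p8, p7, p0) → 42.8257
  f10: (p4, p11, p2) → 29.1921
  f11: (p4, p5, p2) → 32.8884
  f12: (p4, p5, p11) → 76.2700
  f13: (p10, p5, p13) → 8.1005
  f14: (p10, p12, p13) → 15.3791
  f15: (p10, p12, p7) → 37.3830
  f16: (p10, p7, p2) → 34.8092
  f17: (p10, p5, p2) → 69.7447
  f18: (p9, p0, p2) → 42.5449
  f19: (p9, p3, p2) → 8.6781
  f20: (p9, p3, p0) → 21.7085
Σ area = 808.690

Euler characteristic 12−30+20 = 2 ✓


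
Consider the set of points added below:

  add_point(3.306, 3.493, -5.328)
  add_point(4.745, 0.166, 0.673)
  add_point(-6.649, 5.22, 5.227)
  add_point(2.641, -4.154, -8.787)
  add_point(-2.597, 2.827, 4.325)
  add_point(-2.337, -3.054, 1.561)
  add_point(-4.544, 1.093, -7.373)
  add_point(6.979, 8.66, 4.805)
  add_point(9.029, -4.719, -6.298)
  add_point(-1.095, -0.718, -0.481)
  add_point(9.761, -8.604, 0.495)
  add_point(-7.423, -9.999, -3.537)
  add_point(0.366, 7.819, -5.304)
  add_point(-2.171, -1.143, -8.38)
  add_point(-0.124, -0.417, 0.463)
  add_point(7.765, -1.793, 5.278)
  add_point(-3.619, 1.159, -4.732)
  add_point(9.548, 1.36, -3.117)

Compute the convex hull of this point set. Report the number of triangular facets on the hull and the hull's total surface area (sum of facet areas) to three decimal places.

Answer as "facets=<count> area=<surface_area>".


11 of the 18 inputs are extreme points: [2, 3, 6, 7, 8, 10, 11, 12, 13, 15, 17].

Per-facet area ½‖(b−a)×(c−a)‖:
  f1: (p2, p12, p7) → 72.6594
  f2: (p8, p10, p11) → 67.4019
  f3: (p8, p3, p11) → 36.8020
  f4: (p8, p12, p3) → 43.1367
  f5: (p13, p3, p11) → 32.3756
  f6: (p13, p12, p3) → 26.7359
  f7: (p15, p7, p10) → 27.8159
  f8: (p15, p2, p7) → 72.6711
  f9: (p15, p10, p11) → 75.7186
  f10: (p15, p2, p11) → 132.6217
  f11: (p17, p7, p10) → 54.2838
  f12: (p17, p8, p10) → 27.0272
  f13: (p17, p12, p7) → 57.4252
  f14: (p17, p8, p12) → 36.8590
  f15: (p6, p2, p12) → 53.3336
  f16: (p6, p13, p12) → 14.3827
  f17: (p6, p2, p11) → 81.0013
  f18: (p6, p13, p11) → 19.3750
Σ area = 931.627

Euler: V−E+F = 11−27+18 = 2.

facets=18 area=931.627


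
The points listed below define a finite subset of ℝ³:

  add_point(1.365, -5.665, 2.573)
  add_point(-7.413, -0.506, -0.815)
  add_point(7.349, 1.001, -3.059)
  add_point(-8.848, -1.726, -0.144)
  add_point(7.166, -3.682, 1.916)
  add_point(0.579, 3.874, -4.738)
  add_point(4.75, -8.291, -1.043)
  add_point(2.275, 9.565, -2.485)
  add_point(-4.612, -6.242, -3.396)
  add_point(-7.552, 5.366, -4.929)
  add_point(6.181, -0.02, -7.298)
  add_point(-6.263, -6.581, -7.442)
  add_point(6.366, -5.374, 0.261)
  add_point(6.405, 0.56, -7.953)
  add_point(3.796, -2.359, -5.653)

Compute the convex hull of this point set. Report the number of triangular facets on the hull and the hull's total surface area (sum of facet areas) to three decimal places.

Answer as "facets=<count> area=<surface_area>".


facets=18 area=628.910

Extreme-point indices: [0, 2, 3, 4, 6, 7, 8, 9, 11, 12, 13] — 11 of 15 on the boundary.

Per-facet area ½‖(b−a)×(c−a)‖:
  f1: (p13, p7, p2) → 24.9292
  f2: (p9, p7, p3) → 44.8549
  f3: (p9, p13, p7) → 61.7975
  f4: (p4, p7, p2) → 28.8315
  f5: (p4, p13, p2) → 13.0456
  f6: (p0, p7, p3) → 84.7235
  f7: (p0, p4, p7) → 45.5965
  f8: (p6, p0, p4) → 15.1031
  f9: (p12, p4, p13) → 12.5353
  f10: (p12, p6, p13) → 17.8333
  f11: (p12, p6, p4) → 1.5567
  f12: (p11, p6, p13) → 69.9740
  f13: (p11, p9, p3) → 39.4910
  f14: (p11, p9, p13) → 82.6536
  f15: (p8, p0, p3) → 29.5615
  f16: (p8, p11, p3) → 14.8363
  f17: (p8, p6, p0) → 23.6899
  f18: (p8, p11, p6) → 17.8967
Σ area = 628.910

Euler characteristic 11−27+18 = 2 ✓


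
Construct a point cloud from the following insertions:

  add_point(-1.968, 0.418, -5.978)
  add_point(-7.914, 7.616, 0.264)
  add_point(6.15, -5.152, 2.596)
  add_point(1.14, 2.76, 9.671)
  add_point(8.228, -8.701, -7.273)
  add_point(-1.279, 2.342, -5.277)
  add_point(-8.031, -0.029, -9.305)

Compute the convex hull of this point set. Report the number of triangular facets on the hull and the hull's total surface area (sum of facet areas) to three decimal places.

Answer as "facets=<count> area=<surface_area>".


facets=8 area=600.616

Points on the hull: [1, 2, 3, 4, 5, 6] (6 of 7).

Per-facet area ½‖(b−a)×(c−a)‖:
  f1: (p3, p1, p6) → 80.9342
  f2: (p5, p4, p6) → 58.5006
  f3: (p5, p1, p6) → 41.2778
  f4: (p5, p3, p4) → 111.2501
  f5: (p5, p3, p1) → 68.5047
  f6: (p2, p4, p6) → 96.5739
  f7: (p2, p3, p6) → 111.8920
  f8: (p2, p3, p4) → 31.6823
Σ area = 600.616

Euler: V−E+F = 6−12+8 = 2.
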